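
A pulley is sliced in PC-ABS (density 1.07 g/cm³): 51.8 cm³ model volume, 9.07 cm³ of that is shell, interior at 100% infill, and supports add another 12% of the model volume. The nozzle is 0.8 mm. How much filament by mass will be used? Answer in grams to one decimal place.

Volume inside the shell = 51.8 − 9.07 = 42.73 cm³.
Infill volume = 1.00 × 42.73, so 42.73 cm³.
Support = 0.12 × 51.8 = 6.216 cm³.
Total extruded = 9.07 + 42.73 + 6.216 = 58.016 cm³.
Mass = 58.016 × 1.07 = 62.07712 g.

62.1 g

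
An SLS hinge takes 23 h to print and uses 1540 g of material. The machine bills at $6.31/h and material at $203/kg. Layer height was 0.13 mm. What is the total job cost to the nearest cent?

Time charge = 6.31 × 23 = $145.13.
Material charge = 203 × 1540/1000 = $312.62.
Total = 145.13 + 312.62 = $457.75.

$457.75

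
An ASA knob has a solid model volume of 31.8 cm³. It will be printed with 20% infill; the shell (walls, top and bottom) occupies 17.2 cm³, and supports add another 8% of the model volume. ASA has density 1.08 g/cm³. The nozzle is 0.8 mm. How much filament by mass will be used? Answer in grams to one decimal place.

Interior volume = 31.8 − 17.2 = 14.6 cm³.
Infill volume = 0.20 × 14.6, so 2.92 cm³.
Support = 0.08 × 31.8, so 2.544 cm³.
Total printed volume = 17.2 + 2.92 + 2.544 = 22.664 cm³.
Mass: 22.664 × 1.08 → 24.47712 g.

24.5 g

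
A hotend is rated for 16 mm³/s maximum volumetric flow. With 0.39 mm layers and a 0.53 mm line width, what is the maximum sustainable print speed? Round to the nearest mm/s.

Bead cross-section = 0.39 × 0.53, so 0.2067 mm².
v_max = Q/A = 16/0.2067 = 77.41 mm/s → 77 mm/s.

77 mm/s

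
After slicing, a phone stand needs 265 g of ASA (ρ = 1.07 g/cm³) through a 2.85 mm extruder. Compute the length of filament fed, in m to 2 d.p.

38.82 m

Extruded volume: 265/1.07 = 247.6636 cm³ (247663.6 mm³).
Cross-section of 2.85 mm filament: π·(2.85/2)² = 6.3794 mm².
Length = 247663.6 / 6.3794 = 38822.4 mm = 38.82 m.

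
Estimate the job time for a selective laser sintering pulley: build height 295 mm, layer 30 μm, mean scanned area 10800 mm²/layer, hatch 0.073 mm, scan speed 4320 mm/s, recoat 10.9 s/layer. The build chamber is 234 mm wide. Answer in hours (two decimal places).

Number of layers: 295 / 0.03 → 9834 (rounded up).
Hatch length per layer = 10800 / 0.073 = 147945.2 mm.
Scan time per layer: 147945.2 / 4320 → 34.2466 s.
Per-layer time: 34.2466 + 10.9 → 45.1466 s.
9834 layers × 45.1466 s/layer = 443971.6644 s, i.e. 123.33 hours.

123.33 hours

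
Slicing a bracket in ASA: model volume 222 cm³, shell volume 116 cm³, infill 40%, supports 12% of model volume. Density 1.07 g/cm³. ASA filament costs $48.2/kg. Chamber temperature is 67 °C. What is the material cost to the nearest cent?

Volume inside the shell: 222 − 116 → 106 cm³.
Deposited infill: 0.40 × 106 → 42.4 cm³.
Support: 0.12 × 222 → 26.64 cm³.
Deposited volume: 116 + 42.4 + 26.64 → 185.04 cm³.
Mass: 185.04 × 1.07 → 197.9928 g.
Cost = 197.9928 g / 1000 × $48.2/kg = $9.54.

$9.54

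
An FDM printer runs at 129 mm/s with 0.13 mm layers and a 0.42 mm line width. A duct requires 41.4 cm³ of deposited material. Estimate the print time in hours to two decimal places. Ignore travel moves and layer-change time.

1.63 hours

Bead cross-section = 0.13 × 0.42 = 0.0546 mm².
Path length: 41400 mm³ / 0.0546 mm² → 758241.8 mm.
Extrusion time: 758241.8 / 129 → 5877.8 s.
Converting: 5877.8 s = 1.63 hours.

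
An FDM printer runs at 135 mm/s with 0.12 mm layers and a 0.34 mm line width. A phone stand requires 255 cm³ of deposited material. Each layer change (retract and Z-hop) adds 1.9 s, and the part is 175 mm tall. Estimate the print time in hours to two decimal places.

Line area: 0.12 × 0.34 → 0.0408 mm².
Toolpath length = 255 cm³ / 0.0408 mm² = 255000 / 0.0408 = 6250000 mm.
Extrusion time = 6250000 / 135 = 46296.3 s.
Layer count = ceil(175 / 0.12) = 1459.
Z-hop total: 1459 × 1.9 → 2772.1 s.
Altogether 46296.3 + 2772.1 = 49068.4 s, i.e. 13.63 hours.

13.63 hours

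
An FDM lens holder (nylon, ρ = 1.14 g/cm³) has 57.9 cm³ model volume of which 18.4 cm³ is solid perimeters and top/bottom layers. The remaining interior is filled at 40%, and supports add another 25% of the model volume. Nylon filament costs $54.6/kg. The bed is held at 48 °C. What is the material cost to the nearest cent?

$3.03

Infill region = 57.9 − 18.4 = 39.5 cm³.
Infill deposited = 0.40 × 39.5, so 15.8 cm³.
Support = 0.25 × 57.9, so 14.475 cm³.
Total extruded: 18.4 + 15.8 + 14.475 → 48.675 cm³.
Mass: 48.675 × 1.14 → 55.4895 g.
Cost = 55.4895 g / 1000 × $54.6/kg = $3.03.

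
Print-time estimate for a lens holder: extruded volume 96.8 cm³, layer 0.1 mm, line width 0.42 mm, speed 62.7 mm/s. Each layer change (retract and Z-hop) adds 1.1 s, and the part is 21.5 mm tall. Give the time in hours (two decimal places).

10.28 hours

Line area = 0.1 × 0.42 = 0.042 mm².
Path length: 96800 mm³ / 0.042 mm² → 2304761.9 mm.
Print-move time: 2304761.9 / 62.7 → 36758.6 s.
Number of layers: 21.5 / 0.1 → 215 (rounded up).
Non-print overhead = 215 × 1.1 = 236.5 s.
Altogether 36758.6 + 236.5 = 36995.1 s, i.e. 10.28 hours.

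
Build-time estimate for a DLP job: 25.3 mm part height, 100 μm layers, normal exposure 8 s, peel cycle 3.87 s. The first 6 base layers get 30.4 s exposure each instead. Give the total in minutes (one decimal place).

Layers = ⌈25.3/0.1⌉ = 253.
Burn-in layers: 6 × (30.4 + 3.87) → 205.62 s.
Regular layers = 247 × (8 + 3.87) = 2931.89 s.
Sum: 205.62 + 2931.89 = 3137.51 s → 52.3 minutes.

52.3 minutes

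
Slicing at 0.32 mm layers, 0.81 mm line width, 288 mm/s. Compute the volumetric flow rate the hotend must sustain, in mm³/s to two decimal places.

74.65

Extrusion cross-section: 0.32 × 0.81 → 0.2592 mm².
Volumetric flow = 288 × 0.2592 = 74.65 mm³/s.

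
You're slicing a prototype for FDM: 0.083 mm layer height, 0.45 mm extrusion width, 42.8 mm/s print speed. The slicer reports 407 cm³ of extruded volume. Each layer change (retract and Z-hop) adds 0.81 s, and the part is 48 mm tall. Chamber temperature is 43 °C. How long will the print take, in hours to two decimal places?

Bead cross-section = 0.083 × 0.45 = 0.03735 mm².
Toolpath length = 407 cm³ / 0.03735 mm² = 407000 / 0.03735 = 10896921 mm.
Time extruding = 10896921 / 42.8 = 254601 s.
Number of layers: 48 / 0.083 → 579 (rounded up).
Layer-change overhead = 579 × 0.81, so 468.99 s.
Total = 254601 + 468.99 = 255069.99 s = 70.85 hours.

70.85 hours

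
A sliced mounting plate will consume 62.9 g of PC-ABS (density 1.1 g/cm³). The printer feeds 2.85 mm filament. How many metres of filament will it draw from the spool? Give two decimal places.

Extruded volume: 62.9/1.1 = 57.1818 cm³ (57181.8 mm³).
A = π r² = π × 1.425² = 6.3794 mm².
Length = 57181.8 / 6.3794 = 8963.51 mm = 8.96 m.

8.96 m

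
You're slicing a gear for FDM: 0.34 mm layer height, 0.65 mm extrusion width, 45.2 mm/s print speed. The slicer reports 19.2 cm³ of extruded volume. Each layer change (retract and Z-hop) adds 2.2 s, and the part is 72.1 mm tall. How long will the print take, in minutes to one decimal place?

Extrusion cross-section = 0.34 × 0.65, so 0.221 mm².
Total extruded path = 19200/0.221 = 86877.8 mm.
Extrusion time: 86877.8 / 45.2 → 1922.1 s.
Layer count = ceil(72.1 / 0.34) = 213.
Z-hop total = 213 × 2.2 = 468.6 s.
Total = 1922.1 + 468.6 = 2390.7 s = 39.8 minutes.

39.8 minutes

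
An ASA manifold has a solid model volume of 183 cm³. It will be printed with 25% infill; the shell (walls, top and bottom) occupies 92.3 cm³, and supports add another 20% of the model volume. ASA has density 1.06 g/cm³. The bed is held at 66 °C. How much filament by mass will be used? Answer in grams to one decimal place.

Infill region = 183 − 92.3, so 90.7 cm³.
Infill deposited: 0.25 × 90.7 → 22.675 cm³.
Support = 0.20 × 183 = 36.6 cm³.
Total extruded = 92.3 + 22.675 + 36.6, so 151.575 cm³.
Mass = 151.575 × 1.06, so 160.6695 g.

160.7 g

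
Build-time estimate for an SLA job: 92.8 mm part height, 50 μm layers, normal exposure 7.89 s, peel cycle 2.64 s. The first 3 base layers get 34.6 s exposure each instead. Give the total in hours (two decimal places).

Layer count = ceil(92.8 / 0.05) = 1856.
Bottom layers = 3 × (34.6 + 2.64) = 111.72 s.
Normal layers = 1853 × (7.89 + 2.64) = 19512.09 s.
Total = 111.72 + 19512.09 = 19623.81 s = 5.45 hours.

5.45 hours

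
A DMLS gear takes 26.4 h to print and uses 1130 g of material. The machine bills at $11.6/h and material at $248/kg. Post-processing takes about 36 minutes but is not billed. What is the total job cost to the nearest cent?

$586.48

Machine-time cost = 11.6 × 26.4 = $306.24.
Material charge: 248 × 1130/1000 → $280.24.
Job cost: 306.24 + 280.24 = $586.48.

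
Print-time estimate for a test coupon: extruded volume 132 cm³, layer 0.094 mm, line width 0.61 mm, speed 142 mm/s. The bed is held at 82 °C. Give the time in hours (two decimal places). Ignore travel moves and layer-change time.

Bead cross-section = 0.094 × 0.61, so 0.05734 mm².
Total extruded path = 132000/0.05734 = 2302057.9 mm.
Print-move time: 2302057.9 / 142 → 16211.7 s.
That's 16211.7 s → 4.50 hours.

4.50 hours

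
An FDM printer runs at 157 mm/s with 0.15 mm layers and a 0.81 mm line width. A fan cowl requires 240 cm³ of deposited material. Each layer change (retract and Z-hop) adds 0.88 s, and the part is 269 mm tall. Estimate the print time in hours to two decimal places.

3.93 hours

Line area = 0.15 × 0.81, so 0.1215 mm².
Path length: 240000 mm³ / 0.1215 mm² → 1975308.6 mm.
Extrusion time: 1975308.6 / 157 → 12581.6 s.
Layers = ⌈269/0.15⌉ = 1794.
Layer-change overhead: 1794 × 0.88 → 1578.72 s.
Total = 12581.6 + 1578.72 = 14160.32 s = 3.93 hours.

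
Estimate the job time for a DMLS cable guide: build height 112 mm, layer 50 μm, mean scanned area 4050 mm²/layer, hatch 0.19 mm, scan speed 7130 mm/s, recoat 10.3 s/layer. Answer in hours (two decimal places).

8.27 hours

Layer count = ceil(112 / 0.05) = 2240.
Per-layer scan distance = 4050 / 0.19 = 21315.8 mm.
Laser time per layer = 21315.8 / 7130, so 2.9896 s.
Layer cycle: 2.9896 + 10.3 → 13.2896 s.
Total: 2240 × 13.2896 s = 29768.704 s → 8.27 hours.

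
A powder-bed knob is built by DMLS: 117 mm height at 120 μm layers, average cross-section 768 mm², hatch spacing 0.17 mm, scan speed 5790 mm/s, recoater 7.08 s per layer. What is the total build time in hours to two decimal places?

2.13 hours

Layers = ⌈117/0.12⌉ = 975.
Hatch length per layer = 768 / 0.17 = 4517.6 mm.
Per-layer scan time = 4517.6 / 5790 = 0.7802 s.
Per-layer time = 0.7802 + 7.08, so 7.8602 s.
975 layers × 7.8602 s/layer = 7663.695 s, i.e. 2.13 hours.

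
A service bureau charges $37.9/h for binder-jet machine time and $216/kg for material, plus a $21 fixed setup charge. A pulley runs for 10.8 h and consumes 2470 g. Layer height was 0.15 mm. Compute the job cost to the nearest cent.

$963.84

Machine-time cost = 37.9 × 10.8 = $409.32.
Material charge = 216 × 2470/1000, so $533.52.
Adding setup: 409.32 + 533.52 + 21 → $963.84.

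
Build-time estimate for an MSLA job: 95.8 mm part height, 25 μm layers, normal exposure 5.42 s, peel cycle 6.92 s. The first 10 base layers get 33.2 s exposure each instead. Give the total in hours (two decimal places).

13.21 hours

Number of layers: 95.8 / 0.025 → 3832 (rounded up).
Bottom layers: 10 × (33.2 + 6.92) → 401.2 s.
Normal layers = 3822 × (5.42 + 6.92) = 47163.48 s.
Total = 401.2 + 47163.48 = 47564.68 s = 13.21 hours.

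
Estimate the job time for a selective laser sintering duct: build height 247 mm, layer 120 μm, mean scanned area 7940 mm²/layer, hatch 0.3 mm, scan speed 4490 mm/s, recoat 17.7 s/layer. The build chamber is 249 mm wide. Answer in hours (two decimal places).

Layers = ⌈247/0.12⌉ = 2059.
Hatch length per layer: 7940 / 0.3 → 26466.7 mm.
Scan time per layer = 26466.7 / 4490, so 5.8946 s.
Time per layer = 5.8946 + 17.7 = 23.5946 s.
Build time = 2059 × 23.5946 = 48581.2814 s = 13.49 hours.

13.49 hours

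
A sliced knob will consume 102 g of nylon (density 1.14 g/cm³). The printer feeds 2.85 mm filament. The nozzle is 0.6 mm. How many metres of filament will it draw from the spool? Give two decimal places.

Extruded volume: 102/1.14 = 89.4737 cm³ (89473.7 mm³).
Filament cross-section = π × (2.85/2)² = 6.3794 mm².
Length = 89473.7 / 6.3794 = 14025.41 mm = 14.03 m.

14.03 m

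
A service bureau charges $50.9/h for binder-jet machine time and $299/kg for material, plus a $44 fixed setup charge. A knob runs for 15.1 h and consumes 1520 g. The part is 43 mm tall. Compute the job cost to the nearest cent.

Machine cost = 50.9 × 15.1 = $768.59.
Material charge: 299 × 1520/1000 → $454.48.
Total = 768.59 + 454.48 + 44 = $1267.07.

$1267.07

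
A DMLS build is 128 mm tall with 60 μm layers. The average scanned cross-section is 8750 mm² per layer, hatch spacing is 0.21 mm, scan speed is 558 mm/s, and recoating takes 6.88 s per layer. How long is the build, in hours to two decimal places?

48.34 hours

Layer count = ceil(128 / 0.06) = 2134.
Scan path per layer: 8750 / 0.21 → 41666.7 mm.
Per-layer scan time: 41666.7 / 558 → 74.6715 s.
Time per layer: 74.6715 + 6.88 → 81.5515 s.
Build time = 2134 × 81.5515 = 174030.901 s = 48.34 hours.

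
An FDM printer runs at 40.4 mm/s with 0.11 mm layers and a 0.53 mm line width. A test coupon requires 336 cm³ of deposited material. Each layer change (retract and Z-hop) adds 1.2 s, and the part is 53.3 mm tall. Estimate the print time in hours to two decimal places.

Bead cross-section = 0.11 × 0.53 = 0.0583 mm².
Total extruded path = 336000/0.0583 = 5763293.3 mm.
Extrusion time = 5763293.3 / 40.4 = 142655.8 s.
Layers = ⌈53.3/0.11⌉ = 485.
Z-hop total = 485 × 1.2 = 582 s.
Altogether 142655.8 + 582 = 143237.8 s, i.e. 39.79 hours.

39.79 hours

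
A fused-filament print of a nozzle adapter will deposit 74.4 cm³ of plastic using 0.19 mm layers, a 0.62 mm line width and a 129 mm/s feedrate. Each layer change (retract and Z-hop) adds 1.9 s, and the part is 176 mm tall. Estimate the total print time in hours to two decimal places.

Line area: 0.19 × 0.62 → 0.1178 mm².
Total extruded path = 74400/0.1178 = 631578.9 mm.
Print-move time = 631578.9 / 129, so 4896 s.
Layer count = ceil(176 / 0.19) = 927.
Z-hop total = 927 × 1.9, so 1761.3 s.
Altogether 4896 + 1761.3 = 6657.3 s, i.e. 1.85 hours.

1.85 hours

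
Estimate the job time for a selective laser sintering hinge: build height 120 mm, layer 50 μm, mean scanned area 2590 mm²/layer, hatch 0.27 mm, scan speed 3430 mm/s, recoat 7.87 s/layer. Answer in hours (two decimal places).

Number of layers: 120 / 0.05 → 2400 (rounded up).
Hatch length per layer = 2590 / 0.27, so 9592.6 mm.
Per-layer scan time = 9592.6 / 3430, so 2.7967 s.
Time per layer: 2.7967 + 7.87 → 10.6667 s.
Build time = 2400 × 10.6667 = 25600.08 s = 7.11 hours.

7.11 hours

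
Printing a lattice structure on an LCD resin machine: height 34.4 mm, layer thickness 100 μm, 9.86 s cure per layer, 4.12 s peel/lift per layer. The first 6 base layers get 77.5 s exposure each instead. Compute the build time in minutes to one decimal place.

Layer count = ceil(34.4 / 0.1) = 344.
Base layers: 6 × (77.5 + 4.12) → 489.72 s.
Remaining layers: 338 × (9.86 + 4.12) → 4725.24 s.
Sum: 489.72 + 4725.24 = 5214.96 s → 86.9 minutes.

86.9 minutes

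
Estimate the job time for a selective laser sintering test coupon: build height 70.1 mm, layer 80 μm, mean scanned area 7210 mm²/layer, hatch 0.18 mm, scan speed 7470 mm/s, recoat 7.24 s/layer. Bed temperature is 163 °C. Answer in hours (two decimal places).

Layers = ⌈70.1/0.08⌉ = 877.
Scan path per layer = 7210 / 0.18 = 40055.6 mm.
Per-layer scan time = 40055.6 / 7470 = 5.3622 s.
Layer cycle = 5.3622 + 7.24, so 12.6022 s.
Total: 877 × 12.6022 s = 11052.1294 s → 3.07 hours.

3.07 hours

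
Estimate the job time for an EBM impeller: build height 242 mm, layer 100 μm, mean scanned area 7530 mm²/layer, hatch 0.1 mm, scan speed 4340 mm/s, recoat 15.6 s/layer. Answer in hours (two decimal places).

Layers = ⌈242/0.1⌉ = 2420.
Per-layer scan distance: 7530 / 0.1 → 75300 mm.
Per-layer scan time = 75300 / 4340, so 17.3502 s.
Layer cycle = 17.3502 + 15.6, so 32.9502 s.
Build time = 2420 × 32.9502 = 79739.484 s = 22.15 hours.

22.15 hours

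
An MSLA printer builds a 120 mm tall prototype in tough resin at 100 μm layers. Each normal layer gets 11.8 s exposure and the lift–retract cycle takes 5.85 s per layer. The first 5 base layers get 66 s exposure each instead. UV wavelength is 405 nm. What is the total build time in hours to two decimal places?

5.96 hours

Layers = ⌈120/0.1⌉ = 1200.
Burn-in layers: 5 × (66 + 5.85) → 359.25 s.
Normal layers = 1195 × (11.8 + 5.85) = 21091.75 s.
Total = 359.25 + 21091.75 = 21451 s = 5.96 hours.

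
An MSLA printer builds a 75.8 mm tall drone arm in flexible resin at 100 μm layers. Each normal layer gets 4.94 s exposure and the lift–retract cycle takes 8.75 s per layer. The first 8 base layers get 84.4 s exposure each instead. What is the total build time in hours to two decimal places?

Layers = ⌈75.8/0.1⌉ = 758.
Base layers: 8 × (84.4 + 8.75) → 745.2 s.
Regular layers: 750 × (4.94 + 8.75) → 10267.5 s.
Sum: 745.2 + 10267.5 = 11012.7 s → 3.06 hours.

3.06 hours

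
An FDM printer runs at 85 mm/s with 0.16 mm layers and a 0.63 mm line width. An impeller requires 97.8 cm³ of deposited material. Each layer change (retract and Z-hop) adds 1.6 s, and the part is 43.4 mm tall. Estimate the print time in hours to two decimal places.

Bead cross-section = 0.16 × 0.63 = 0.1008 mm².
Total extruded path = 97800/0.1008 = 970238.1 mm.
Time extruding: 970238.1 / 85 → 11414.6 s.
Layer count = ceil(43.4 / 0.16) = 272.
Layer-change overhead: 272 × 1.6 → 435.2 s.
Altogether 11414.6 + 435.2 = 11849.8 s, i.e. 3.29 hours.

3.29 hours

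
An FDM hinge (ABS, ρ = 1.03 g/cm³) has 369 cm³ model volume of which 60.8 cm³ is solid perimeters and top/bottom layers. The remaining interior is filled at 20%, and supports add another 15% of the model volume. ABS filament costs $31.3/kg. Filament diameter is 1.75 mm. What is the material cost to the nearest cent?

$5.73

Infill region = 369 − 60.8, so 308.2 cm³.
Infill volume = 0.20 × 308.2, so 61.64 cm³.
Support: 0.15 × 369 → 55.35 cm³.
Total extruded = 60.8 + 61.64 + 55.35 = 177.79 cm³.
Mass = 177.79 × 1.03, so 183.1237 g.
At $31.3/kg: 183.1237/1000 × 31.3 = $5.73.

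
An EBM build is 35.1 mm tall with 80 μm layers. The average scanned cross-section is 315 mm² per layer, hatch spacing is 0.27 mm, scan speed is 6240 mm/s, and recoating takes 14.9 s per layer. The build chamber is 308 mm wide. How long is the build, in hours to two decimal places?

1.84 hours

Layers = ⌈35.1/0.08⌉ = 439.
Per-layer scan distance = 315 / 0.27 = 1166.7 mm.
Per-layer scan time = 1166.7 / 6240 = 0.187 s.
Per-layer time = 0.187 + 14.9, so 15.087 s.
Total: 439 × 15.087 s = 6623.193 s → 1.84 hours.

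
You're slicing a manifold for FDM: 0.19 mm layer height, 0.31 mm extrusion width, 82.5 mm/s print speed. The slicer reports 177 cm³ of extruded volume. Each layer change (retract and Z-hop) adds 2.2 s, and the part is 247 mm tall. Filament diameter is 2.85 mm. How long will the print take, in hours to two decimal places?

10.91 hours

Line area: 0.19 × 0.31 → 0.0589 mm².
Path length: 177000 mm³ / 0.0589 mm² → 3005093.4 mm.
Print-move time: 3005093.4 / 82.5 → 36425.4 s.
Layer count = ceil(247 / 0.19) = 1300.
Non-print overhead: 1300 × 2.2 → 2860 s.
Altogether 36425.4 + 2860 = 39285.4 s, i.e. 10.91 hours.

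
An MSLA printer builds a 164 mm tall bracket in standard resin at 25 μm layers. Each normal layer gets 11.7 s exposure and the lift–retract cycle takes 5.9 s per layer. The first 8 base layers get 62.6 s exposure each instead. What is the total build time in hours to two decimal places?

32.18 hours

Number of layers: 164 / 0.025 → 6560 (rounded up).
Bottom layers: 8 × (62.6 + 5.9) → 548 s.
Regular layers: 6552 × (11.7 + 5.9) → 115315.2 s.
Sum: 548 + 115315.2 = 115863.2 s → 32.18 hours.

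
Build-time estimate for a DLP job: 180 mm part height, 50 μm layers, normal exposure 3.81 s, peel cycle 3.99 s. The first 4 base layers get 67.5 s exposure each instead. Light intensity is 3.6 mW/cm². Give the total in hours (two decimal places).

Layer count = ceil(180 / 0.05) = 3600.
Bottom layers: 4 × (67.5 + 3.99) → 285.96 s.
Normal layers: 3596 × (3.81 + 3.99) → 28048.8 s.
Total = 285.96 + 28048.8 = 28334.76 s = 7.87 hours.

7.87 hours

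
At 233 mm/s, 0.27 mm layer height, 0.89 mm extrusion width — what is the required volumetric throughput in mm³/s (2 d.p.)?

Bead cross-section: 0.27 × 0.89 → 0.2403 mm².
Volumetric flow = 233 × 0.2403 = 55.99 mm³/s.

55.99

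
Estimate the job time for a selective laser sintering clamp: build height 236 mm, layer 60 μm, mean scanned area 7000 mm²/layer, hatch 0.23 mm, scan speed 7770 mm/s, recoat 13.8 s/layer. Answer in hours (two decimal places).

Layer count = ceil(236 / 0.06) = 3934.
Hatch length per layer: 7000 / 0.23 → 30434.8 mm.
Laser time per layer = 30434.8 / 7770 = 3.917 s.
Per-layer time: 3.917 + 13.8 → 17.717 s.
Build time = 3934 × 17.717 = 69698.678 s = 19.36 hours.

19.36 hours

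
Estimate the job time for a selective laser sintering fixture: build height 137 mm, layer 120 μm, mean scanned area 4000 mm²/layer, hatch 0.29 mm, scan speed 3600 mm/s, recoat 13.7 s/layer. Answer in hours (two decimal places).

5.56 hours

Layer count = ceil(137 / 0.12) = 1142.
Hatch length per layer = 4000 / 0.29, so 13793.1 mm.
Per-layer scan time = 13793.1 / 3600, so 3.8314 s.
Layer cycle = 3.8314 + 13.7 = 17.5314 s.
Total: 1142 × 17.5314 s = 20020.8588 s → 5.56 hours.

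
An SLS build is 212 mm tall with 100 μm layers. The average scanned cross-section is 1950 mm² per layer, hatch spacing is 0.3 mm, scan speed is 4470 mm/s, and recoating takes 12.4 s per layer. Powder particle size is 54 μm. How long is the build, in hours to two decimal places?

Number of layers: 212 / 0.1 → 2120 (rounded up).
Per-layer scan distance = 1950 / 0.3, so 6500 mm.
Scan time per layer: 6500 / 4470 → 1.4541 s.
Layer cycle = 1.4541 + 12.4 = 13.8541 s.
2120 layers × 13.8541 s/layer = 29370.692 s, i.e. 8.16 hours.

8.16 hours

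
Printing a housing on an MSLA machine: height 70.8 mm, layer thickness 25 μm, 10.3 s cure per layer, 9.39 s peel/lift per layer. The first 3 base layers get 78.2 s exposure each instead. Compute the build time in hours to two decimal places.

15.55 hours

Number of layers: 70.8 / 0.025 → 2832 (rounded up).
Burn-in layers = 3 × (78.2 + 9.39), so 262.77 s.
Remaining layers = 2829 × (10.3 + 9.39) = 55703.01 s.
Sum: 262.77 + 55703.01 = 55965.78 s → 15.55 hours.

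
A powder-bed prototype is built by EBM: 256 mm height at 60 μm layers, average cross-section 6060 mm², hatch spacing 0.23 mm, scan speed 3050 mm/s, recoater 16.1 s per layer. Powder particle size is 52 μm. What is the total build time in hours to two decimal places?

Layer count = ceil(256 / 0.06) = 4267.
Per-layer scan distance = 6060 / 0.23 = 26347.8 mm.
Per-layer scan time = 26347.8 / 3050, so 8.6386 s.
Time per layer = 8.6386 + 16.1 = 24.7386 s.
Build time = 4267 × 24.7386 = 105559.6062 s = 29.32 hours.

29.32 hours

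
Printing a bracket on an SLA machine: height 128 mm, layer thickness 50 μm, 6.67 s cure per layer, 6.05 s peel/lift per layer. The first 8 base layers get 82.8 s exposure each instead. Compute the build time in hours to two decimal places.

Layer count = ceil(128 / 0.05) = 2560.
Burn-in layers: 8 × (82.8 + 6.05) → 710.8 s.
Normal layers = 2552 × (6.67 + 6.05) = 32461.44 s.
Total = 710.8 + 32461.44 = 33172.24 s = 9.21 hours.

9.21 hours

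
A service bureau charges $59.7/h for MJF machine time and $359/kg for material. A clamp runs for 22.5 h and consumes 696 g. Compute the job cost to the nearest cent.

$1593.11

Machine-time cost = 59.7 × 22.5 = $1343.25.
Feedstock cost = 359 × 696/1000 = $249.864.
Total = 1343.25 + 249.864 = 1593.114 ≈ $1593.11.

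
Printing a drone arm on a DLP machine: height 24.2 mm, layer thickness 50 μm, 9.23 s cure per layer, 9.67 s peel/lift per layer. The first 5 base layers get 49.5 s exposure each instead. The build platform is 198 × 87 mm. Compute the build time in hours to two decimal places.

Layer count = ceil(24.2 / 0.05) = 484.
Burn-in layers = 5 × (49.5 + 9.67), so 295.85 s.
Normal layers = 479 × (9.23 + 9.67), so 9053.1 s.
Total = 295.85 + 9053.1 = 9348.95 s = 2.60 hours.

2.60 hours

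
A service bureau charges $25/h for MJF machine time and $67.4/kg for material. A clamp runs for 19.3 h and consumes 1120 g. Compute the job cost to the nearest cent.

Time charge = 25 × 19.3, so $482.50.
Feedstock cost: 67.4 × 1120/1000 → $75.488.
Total = 482.50 + 75.488 = 557.988 ≈ $557.99.

$557.99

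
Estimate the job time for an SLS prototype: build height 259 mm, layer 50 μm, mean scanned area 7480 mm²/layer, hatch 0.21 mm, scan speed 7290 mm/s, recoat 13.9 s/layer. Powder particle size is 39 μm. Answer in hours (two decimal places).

Layers = ⌈259/0.05⌉ = 5180.
Scan path per layer = 7480 / 0.21, so 35619 mm.
Laser time per layer: 35619 / 7290 → 4.886 s.
Per-layer time = 4.886 + 13.9, so 18.786 s.
Build time = 5180 × 18.786 = 97311.48 s = 27.03 hours.

27.03 hours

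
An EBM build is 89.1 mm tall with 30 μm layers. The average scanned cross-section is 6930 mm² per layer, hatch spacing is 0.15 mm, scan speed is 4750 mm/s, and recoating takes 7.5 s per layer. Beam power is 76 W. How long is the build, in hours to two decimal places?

14.21 hours

Layers = ⌈89.1/0.03⌉ = 2970.
Hatch length per layer = 6930 / 0.15, so 46200 mm.
Per-layer scan time: 46200 / 4750 → 9.7263 s.
Time per layer = 9.7263 + 7.5, so 17.2263 s.
2970 layers × 17.2263 s/layer = 51162.111 s, i.e. 14.21 hours.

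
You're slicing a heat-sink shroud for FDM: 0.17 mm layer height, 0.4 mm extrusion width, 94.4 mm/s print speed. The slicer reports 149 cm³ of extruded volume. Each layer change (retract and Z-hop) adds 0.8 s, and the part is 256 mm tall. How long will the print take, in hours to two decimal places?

6.78 hours

Bead cross-section = 0.17 × 0.4 = 0.068 mm².
Total extruded path = 149000/0.068 = 2191176.5 mm.
Time extruding: 2191176.5 / 94.4 → 23211.6 s.
Number of layers: 256 / 0.17 → 1506 (rounded up).
Layer-change overhead = 1506 × 0.8 = 1204.8 s.
Total = 23211.6 + 1204.8 = 24416.4 s = 6.78 hours.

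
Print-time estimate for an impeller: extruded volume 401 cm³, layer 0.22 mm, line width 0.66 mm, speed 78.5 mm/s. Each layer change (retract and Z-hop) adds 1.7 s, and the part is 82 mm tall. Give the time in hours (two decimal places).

9.95 hours

Extrusion cross-section = 0.22 × 0.66 = 0.1452 mm².
Total extruded path = 401000/0.1452 = 2761708 mm.
Extrusion time = 2761708 / 78.5, so 35181 s.
Layers = ⌈82/0.22⌉ = 373.
Z-hop total = 373 × 1.7 = 634.1 s.
Total = 35181 + 634.1 = 35815.1 s = 9.95 hours.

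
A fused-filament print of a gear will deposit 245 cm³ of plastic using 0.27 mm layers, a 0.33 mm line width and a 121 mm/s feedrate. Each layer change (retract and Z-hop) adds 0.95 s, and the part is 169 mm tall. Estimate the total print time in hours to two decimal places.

Line area: 0.27 × 0.33 → 0.0891 mm².
Total extruded path = 245000/0.0891 = 2749719.4 mm.
Time extruding = 2749719.4 / 121, so 22725 s.
Layers = ⌈169/0.27⌉ = 626.
Non-print overhead: 626 × 0.95 → 594.7 s.
Altogether 22725 + 594.7 = 23319.7 s, i.e. 6.48 hours.

6.48 hours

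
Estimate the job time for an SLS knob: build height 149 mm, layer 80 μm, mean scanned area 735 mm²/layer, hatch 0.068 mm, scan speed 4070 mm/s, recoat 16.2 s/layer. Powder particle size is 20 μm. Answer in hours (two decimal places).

Layer count = ceil(149 / 0.08) = 1863.
Hatch length per layer: 735 / 0.068 → 10808.8 mm.
Laser time per layer = 10808.8 / 4070, so 2.6557 s.
Layer cycle = 2.6557 + 16.2, so 18.8557 s.
1863 layers × 18.8557 s/layer = 35128.1691 s, i.e. 9.76 hours.

9.76 hours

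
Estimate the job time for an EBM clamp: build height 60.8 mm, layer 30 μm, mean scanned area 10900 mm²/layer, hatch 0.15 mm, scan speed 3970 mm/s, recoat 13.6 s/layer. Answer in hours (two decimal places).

Number of layers: 60.8 / 0.03 → 2027 (rounded up).
Per-layer scan distance = 10900 / 0.15 = 72666.7 mm.
Beam time per layer = 72666.7 / 3970 = 18.304 s.
Layer cycle = 18.304 + 13.6, so 31.904 s.
2027 layers × 31.904 s/layer = 64669.408 s, i.e. 17.96 hours.

17.96 hours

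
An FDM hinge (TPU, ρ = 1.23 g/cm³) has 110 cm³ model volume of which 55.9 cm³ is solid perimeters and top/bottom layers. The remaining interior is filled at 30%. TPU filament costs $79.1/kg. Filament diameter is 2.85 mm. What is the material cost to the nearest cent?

Volume inside the shell = 110 − 55.9 = 54.1 cm³.
Deposited infill = 0.30 × 54.1, so 16.23 cm³.
Deposited volume = 55.9 + 16.23, so 72.13 cm³.
Mass = 72.13 × 1.23 = 88.7199 g.
Cost = 88.7199 g / 1000 × $79.1/kg = $7.02.

$7.02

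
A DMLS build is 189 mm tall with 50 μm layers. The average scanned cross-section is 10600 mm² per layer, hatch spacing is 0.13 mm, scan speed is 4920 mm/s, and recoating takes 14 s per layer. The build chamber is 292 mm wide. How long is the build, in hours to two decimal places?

Layers = ⌈189/0.05⌉ = 3780.
Scan path per layer: 10600 / 0.13 → 81538.5 mm.
Scan time per layer = 81538.5 / 4920, so 16.5729 s.
Per-layer time = 16.5729 + 14, so 30.5729 s.
Build time = 3780 × 30.5729 = 115565.562 s = 32.10 hours.

32.10 hours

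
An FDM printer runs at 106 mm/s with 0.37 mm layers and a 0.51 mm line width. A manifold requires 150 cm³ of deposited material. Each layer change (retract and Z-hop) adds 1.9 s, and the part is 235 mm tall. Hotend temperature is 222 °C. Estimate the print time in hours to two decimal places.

Extrusion cross-section: 0.37 × 0.51 → 0.1887 mm².
Total extruded path = 150000/0.1887 = 794912.6 mm.
Extrusion time = 794912.6 / 106 = 7499.2 s.
Layers = ⌈235/0.37⌉ = 636.
Non-print overhead = 636 × 1.9, so 1208.4 s.
Altogether 7499.2 + 1208.4 = 8707.6 s, i.e. 2.42 hours.

2.42 hours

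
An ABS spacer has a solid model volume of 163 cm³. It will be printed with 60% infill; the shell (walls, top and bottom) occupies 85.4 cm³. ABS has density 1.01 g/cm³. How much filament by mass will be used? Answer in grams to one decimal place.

133.3 g

Infill region = 163 − 85.4 = 77.6 cm³.
Infill deposited: 0.60 × 77.6 → 46.56 cm³.
Total extruded: 85.4 + 46.56 → 131.96 cm³.
Mass = 131.96 × 1.01, so 133.2796 g.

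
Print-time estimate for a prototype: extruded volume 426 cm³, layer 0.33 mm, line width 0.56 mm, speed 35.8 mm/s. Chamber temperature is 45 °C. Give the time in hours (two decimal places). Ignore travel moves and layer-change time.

Extrusion cross-section: 0.33 × 0.56 → 0.1848 mm².
Total extruded path = 426000/0.1848 = 2305194.8 mm.
Extrusion time = 2305194.8 / 35.8, so 64390.9 s.
That's 64390.9 s → 17.89 hours.

17.89 hours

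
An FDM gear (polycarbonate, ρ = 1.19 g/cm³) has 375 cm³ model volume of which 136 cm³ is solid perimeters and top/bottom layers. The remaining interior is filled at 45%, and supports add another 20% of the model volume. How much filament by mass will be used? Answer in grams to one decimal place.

379.1 g

Interior volume: 375 − 136 → 239 cm³.
Infill deposited: 0.45 × 239 → 107.55 cm³.
Support = 0.20 × 375 = 75 cm³.
Total extruded = 136 + 107.55 + 75 = 318.55 cm³.
Mass = 318.55 × 1.19, so 379.0745 g.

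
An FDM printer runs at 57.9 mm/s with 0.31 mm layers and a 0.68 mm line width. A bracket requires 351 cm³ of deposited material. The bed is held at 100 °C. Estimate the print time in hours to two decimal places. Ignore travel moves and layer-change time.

Line area = 0.31 × 0.68, so 0.2108 mm².
Toolpath length = 351 cm³ / 0.2108 mm² = 351000 / 0.2108 = 1665085.4 mm.
Print-move time: 1665085.4 / 57.9 → 28758 s.
Converting: 28758 s = 7.99 hours.

7.99 hours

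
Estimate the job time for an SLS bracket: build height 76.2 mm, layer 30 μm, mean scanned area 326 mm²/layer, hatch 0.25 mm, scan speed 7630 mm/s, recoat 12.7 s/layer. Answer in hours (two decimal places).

9.08 hours

Layer count = ceil(76.2 / 0.03) = 2540.
Per-layer scan distance = 326 / 0.25, so 1304 mm.
Laser time per layer = 1304 / 7630 = 0.1709 s.
Time per layer: 0.1709 + 12.7 → 12.8709 s.
Total: 2540 × 12.8709 s = 32692.086 s → 9.08 hours.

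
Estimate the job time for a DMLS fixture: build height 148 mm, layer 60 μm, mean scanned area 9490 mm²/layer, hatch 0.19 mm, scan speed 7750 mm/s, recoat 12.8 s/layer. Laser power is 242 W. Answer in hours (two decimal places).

13.19 hours

Number of layers: 148 / 0.06 → 2467 (rounded up).
Hatch length per layer: 9490 / 0.19 → 49947.4 mm.
Per-layer scan time = 49947.4 / 7750, so 6.4448 s.
Layer cycle: 6.4448 + 12.8 → 19.2448 s.
Build time = 2467 × 19.2448 = 47476.9216 s = 13.19 hours.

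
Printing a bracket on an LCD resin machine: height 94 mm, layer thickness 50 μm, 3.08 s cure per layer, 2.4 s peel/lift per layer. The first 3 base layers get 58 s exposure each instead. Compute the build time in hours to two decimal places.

Number of layers: 94 / 0.05 → 1880 (rounded up).
Base layers: 3 × (58 + 2.4) → 181.2 s.
Normal layers = 1877 × (3.08 + 2.4) = 10285.96 s.
Total = 181.2 + 10285.96 = 10467.16 s = 2.91 hours.

2.91 hours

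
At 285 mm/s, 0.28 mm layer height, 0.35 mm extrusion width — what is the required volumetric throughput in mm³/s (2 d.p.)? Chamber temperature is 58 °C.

A = 0.28 × 0.35 = 0.098 mm².
Volumetric flow = 285 × 0.098 = 27.93 mm³/s.

27.93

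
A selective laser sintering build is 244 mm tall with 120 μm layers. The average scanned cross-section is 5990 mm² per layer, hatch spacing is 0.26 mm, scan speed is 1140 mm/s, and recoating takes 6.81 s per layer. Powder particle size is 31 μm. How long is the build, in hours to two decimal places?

Layer count = ceil(244 / 0.12) = 2034.
Scan path per layer: 5990 / 0.26 → 23038.5 mm.
Per-layer scan time: 23038.5 / 1140 → 20.2092 s.
Time per layer = 20.2092 + 6.81 = 27.0192 s.
Build time = 2034 × 27.0192 = 54957.0528 s = 15.27 hours.

15.27 hours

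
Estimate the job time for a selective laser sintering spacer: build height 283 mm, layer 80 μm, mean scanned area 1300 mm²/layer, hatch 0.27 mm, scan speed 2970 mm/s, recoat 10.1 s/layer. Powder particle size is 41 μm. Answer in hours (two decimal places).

Layers = ⌈283/0.08⌉ = 3538.
Per-layer scan distance = 1300 / 0.27, so 4814.8 mm.
Laser time per layer = 4814.8 / 2970 = 1.6211 s.
Layer cycle = 1.6211 + 10.1, so 11.7211 s.
Total: 3538 × 11.7211 s = 41469.2518 s → 11.52 hours.

11.52 hours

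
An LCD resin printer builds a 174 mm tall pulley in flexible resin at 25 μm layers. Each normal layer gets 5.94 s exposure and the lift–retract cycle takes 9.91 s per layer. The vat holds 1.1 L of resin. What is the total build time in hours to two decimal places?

Layer count = ceil(174 / 0.025) = 6960.
Cycle time = 5.94 + 9.91 = 15.85 s.
Total = 6960 × 15.85 = 110316 s = 30.64 hours.

30.64 hours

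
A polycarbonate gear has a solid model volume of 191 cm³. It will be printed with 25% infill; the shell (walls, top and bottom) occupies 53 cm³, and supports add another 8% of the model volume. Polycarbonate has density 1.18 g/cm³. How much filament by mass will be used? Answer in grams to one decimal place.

Infill region: 191 − 53 → 138 cm³.
Deposited infill = 0.25 × 138 = 34.5 cm³.
Support = 0.08 × 191, so 15.28 cm³.
Total printed volume = 53 + 34.5 + 15.28 = 102.78 cm³.
Mass: 102.78 × 1.18 → 121.2804 g.

121.3 g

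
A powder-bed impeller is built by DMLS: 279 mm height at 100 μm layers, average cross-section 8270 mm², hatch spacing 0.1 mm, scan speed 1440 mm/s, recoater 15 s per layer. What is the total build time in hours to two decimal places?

Number of layers: 279 / 0.1 → 2790 (rounded up).
Per-layer scan distance = 8270 / 0.1, so 82700 mm.
Per-layer scan time: 82700 / 1440 → 57.4306 s.
Per-layer time = 57.4306 + 15 = 72.4306 s.
2790 layers × 72.4306 s/layer = 202081.374 s, i.e. 56.13 hours.

56.13 hours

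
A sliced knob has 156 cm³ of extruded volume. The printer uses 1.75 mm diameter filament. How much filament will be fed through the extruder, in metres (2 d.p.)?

64.86 m

Cross-section of 1.75 mm filament: π·(1.75/2)² = 2.4053 mm².
L = 156000 mm³ / 2.4053 mm² = 64856.77 mm, i.e. 64.86 m.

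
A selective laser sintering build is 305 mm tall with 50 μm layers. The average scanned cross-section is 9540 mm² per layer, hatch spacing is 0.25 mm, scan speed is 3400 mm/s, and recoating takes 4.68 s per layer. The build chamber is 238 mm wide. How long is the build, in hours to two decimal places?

26.95 hours

Number of layers: 305 / 0.05 → 6100 (rounded up).
Scan path per layer: 9540 / 0.25 → 38160 mm.
Scan time per layer = 38160 / 3400, so 11.2235 s.
Layer cycle = 11.2235 + 4.68 = 15.9035 s.
Build time = 6100 × 15.9035 = 97011.35 s = 26.95 hours.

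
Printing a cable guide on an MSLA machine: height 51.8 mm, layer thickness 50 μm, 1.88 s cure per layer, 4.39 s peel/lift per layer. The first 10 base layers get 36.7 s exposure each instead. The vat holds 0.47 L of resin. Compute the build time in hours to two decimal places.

1.90 hours

Layers = ⌈51.8/0.05⌉ = 1036.
Burn-in layers: 10 × (36.7 + 4.39) → 410.9 s.
Regular layers = 1026 × (1.88 + 4.39) = 6433.02 s.
Total = 410.9 + 6433.02 = 6843.92 s = 1.90 hours.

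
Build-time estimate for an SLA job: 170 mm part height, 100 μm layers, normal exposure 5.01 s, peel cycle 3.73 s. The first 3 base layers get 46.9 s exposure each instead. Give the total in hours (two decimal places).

4.16 hours

Number of layers: 170 / 0.1 → 1700 (rounded up).
Base layers = 3 × (46.9 + 3.73), so 151.89 s.
Regular layers = 1697 × (5.01 + 3.73) = 14831.78 s.
Sum: 151.89 + 14831.78 = 14983.67 s → 4.16 hours.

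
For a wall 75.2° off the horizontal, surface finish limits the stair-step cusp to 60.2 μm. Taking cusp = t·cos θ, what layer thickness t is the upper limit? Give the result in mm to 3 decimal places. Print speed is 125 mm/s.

cos(75.2°) = 0.2554; t_max = 0.0602/0.2554 = 0.236 mm.

0.236 mm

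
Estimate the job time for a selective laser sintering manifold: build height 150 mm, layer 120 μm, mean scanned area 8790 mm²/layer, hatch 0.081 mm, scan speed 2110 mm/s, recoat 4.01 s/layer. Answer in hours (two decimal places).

19.25 hours

Number of layers: 150 / 0.12 → 1250 (rounded up).
Hatch length per layer = 8790 / 0.081, so 108518.5 mm.
Scan time per layer = 108518.5 / 2110 = 51.4306 s.
Time per layer = 51.4306 + 4.01, so 55.4406 s.
1250 layers × 55.4406 s/layer = 69300.75 s, i.e. 19.25 hours.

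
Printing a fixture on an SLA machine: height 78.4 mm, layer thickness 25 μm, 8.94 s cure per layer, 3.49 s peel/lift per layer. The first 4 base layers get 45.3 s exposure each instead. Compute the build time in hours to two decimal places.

Layer count = ceil(78.4 / 0.025) = 3136.
Burn-in layers = 4 × (45.3 + 3.49), so 195.16 s.
Remaining layers: 3132 × (8.94 + 3.49) → 38930.76 s.
Total = 195.16 + 38930.76 = 39125.92 s = 10.87 hours.

10.87 hours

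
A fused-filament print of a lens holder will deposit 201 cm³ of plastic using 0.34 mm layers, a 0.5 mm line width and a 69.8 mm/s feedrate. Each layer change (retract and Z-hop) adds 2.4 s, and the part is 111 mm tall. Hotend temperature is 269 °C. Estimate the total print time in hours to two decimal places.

4.92 hours

Line area = 0.34 × 0.5, so 0.17 mm².
Total extruded path = 201000/0.17 = 1182352.9 mm.
Time extruding = 1182352.9 / 69.8 = 16939.2 s.
Layer count = ceil(111 / 0.34) = 327.
Non-print overhead: 327 × 2.4 → 784.8 s.
Total = 16939.2 + 784.8 = 17724 s = 4.92 hours.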